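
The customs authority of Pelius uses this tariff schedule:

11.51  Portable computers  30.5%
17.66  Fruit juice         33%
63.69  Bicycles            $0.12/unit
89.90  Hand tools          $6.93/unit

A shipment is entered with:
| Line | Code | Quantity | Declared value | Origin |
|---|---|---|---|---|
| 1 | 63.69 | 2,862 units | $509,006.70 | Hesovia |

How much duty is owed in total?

$343.44

Line 1 (63.69, Hesovia, 2,862 units, $509,006.70):
Base rate for 63.69 is $0.12/unit.
Duty = 2,862 × $0.12 = $343.44.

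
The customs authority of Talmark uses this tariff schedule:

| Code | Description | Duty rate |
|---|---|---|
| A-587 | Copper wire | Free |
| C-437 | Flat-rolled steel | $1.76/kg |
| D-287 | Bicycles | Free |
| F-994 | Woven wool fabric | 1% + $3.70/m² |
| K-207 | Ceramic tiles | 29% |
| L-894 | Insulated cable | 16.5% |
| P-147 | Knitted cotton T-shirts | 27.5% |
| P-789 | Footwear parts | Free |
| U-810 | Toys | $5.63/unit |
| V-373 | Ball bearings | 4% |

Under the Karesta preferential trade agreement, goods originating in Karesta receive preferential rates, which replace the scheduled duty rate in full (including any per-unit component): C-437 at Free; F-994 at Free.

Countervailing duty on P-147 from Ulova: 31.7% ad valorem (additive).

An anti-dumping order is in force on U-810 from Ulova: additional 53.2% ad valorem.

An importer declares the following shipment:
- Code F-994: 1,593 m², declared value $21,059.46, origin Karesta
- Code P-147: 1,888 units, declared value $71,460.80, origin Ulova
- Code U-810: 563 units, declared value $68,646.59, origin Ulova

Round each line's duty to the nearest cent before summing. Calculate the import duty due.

$81,994.47

Line 1 (F-994, Karesta, 1,593 m², $21,059.46):
Base rate for F-994 is 1% + $3.70/m².
Origin Karesta qualifies under the Talmark–Karesta agreement and F-994 is covered: preferential rate Free applies instead.
Duty = $21,059.46 × 0% = $0.00.
Line 2 (P-147, Ulova, 1,888 units, $71,460.80):
Base rate for P-147 is 27.5%.
Additional duty on P-147 from Ulova: +31.7%. Applied ad valorem rate: 27.5% + 31.7% = 59.2%.
Duty = $71,460.80 × 59.2% = $42,304.79.
Line 3 (U-810, Ulova, 563 units, $68,646.59):
Base rate for U-810 is $5.63/unit.
Additional duty on U-810 from Ulova: +53.2% ad valorem. Applied ad valorem rate = 53.2%.
Duty = $68,646.59 × 53.2% + 563 × $5.63 = $39,689.68.
Total = $0.00 + $42,304.79 + $39,689.68 = $81,994.47.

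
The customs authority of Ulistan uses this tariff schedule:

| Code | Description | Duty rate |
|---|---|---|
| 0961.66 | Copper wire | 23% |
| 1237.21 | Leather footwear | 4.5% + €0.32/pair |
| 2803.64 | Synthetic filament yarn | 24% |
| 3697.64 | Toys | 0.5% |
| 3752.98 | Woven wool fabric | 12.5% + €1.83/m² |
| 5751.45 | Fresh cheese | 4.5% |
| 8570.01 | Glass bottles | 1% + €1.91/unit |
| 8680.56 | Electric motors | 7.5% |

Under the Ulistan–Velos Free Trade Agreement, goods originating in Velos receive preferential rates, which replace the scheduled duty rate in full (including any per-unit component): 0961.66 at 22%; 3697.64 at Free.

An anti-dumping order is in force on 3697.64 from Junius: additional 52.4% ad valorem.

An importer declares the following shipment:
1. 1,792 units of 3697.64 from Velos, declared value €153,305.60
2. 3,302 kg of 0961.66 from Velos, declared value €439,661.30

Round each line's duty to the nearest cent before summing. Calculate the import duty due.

€96,725.49

Line 1 (3697.64, Velos, 1,792 units, €153,305.60):
Base rate for 3697.64 is 0.5%.
Origin Velos qualifies under the Ulistan–Velos agreement and 3697.64 is covered: preferential rate Free applies instead.
The additional-duty order on 3697.64 targets Junius, not Velos; it does not apply.
Duty = €153,305.60 × 0% = €0.00.
Line 2 (0961.66, Velos, 3,302 kg, €439,661.30):
Base rate for 0961.66 is 23%.
Origin Velos qualifies under the Ulistan–Velos agreement and 0961.66 is covered: preferential rate 22% applies instead.
Duty = €439,661.30 × 22% = €96,725.49.
Total = €0.00 + €96,725.49 = €96,725.49.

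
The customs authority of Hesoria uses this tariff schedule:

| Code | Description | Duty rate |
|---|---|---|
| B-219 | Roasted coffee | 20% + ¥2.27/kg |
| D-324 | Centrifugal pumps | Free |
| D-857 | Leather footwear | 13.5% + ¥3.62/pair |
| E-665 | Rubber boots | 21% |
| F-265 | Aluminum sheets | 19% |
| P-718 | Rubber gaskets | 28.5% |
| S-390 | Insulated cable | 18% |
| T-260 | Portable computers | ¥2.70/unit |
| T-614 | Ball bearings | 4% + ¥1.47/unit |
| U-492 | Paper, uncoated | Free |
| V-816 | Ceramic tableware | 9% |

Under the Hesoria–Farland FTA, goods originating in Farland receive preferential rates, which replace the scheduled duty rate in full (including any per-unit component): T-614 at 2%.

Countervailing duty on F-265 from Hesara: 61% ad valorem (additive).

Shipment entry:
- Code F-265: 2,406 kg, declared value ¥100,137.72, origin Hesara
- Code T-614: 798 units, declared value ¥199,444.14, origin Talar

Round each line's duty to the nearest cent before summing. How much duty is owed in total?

¥89,261.01

Line 1 (F-265, Hesara, 2,406 kg, ¥100,137.72):
Base rate for F-265 is 19%.
Additional duty on F-265 from Hesara: +61%. Applied ad valorem rate: 19% + 61% = 80%.
Duty = ¥100,137.72 × 80% = ¥80,110.18.
Line 2 (T-614, Talar, 798 units, ¥199,444.14):
Base rate for T-614 is 4% + ¥1.47/unit.
T-614 has an FTA preferential rate, but origin Talar is not Farland; base rate stands.
Duty = ¥199,444.14 × 4% + 798 × ¥1.47 = ¥9,150.83.
Total = ¥80,110.18 + ¥9,150.83 = ¥89,261.01.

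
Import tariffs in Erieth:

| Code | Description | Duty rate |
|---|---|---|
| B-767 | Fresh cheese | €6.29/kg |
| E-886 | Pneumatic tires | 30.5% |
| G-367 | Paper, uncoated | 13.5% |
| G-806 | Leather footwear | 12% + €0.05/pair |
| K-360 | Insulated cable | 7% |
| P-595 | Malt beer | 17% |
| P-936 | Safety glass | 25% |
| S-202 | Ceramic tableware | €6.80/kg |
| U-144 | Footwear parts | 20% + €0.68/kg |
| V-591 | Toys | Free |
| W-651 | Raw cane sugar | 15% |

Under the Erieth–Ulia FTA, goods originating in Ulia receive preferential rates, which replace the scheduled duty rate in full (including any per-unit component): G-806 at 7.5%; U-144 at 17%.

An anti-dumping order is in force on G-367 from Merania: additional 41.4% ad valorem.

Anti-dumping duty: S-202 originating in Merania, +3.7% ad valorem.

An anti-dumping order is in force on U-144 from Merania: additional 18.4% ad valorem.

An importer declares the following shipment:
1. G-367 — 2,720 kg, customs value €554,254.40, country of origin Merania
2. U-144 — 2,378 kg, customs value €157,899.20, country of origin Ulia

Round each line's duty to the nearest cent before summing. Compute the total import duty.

€331,128.53

Line 1 (G-367, Merania, 2,720 kg, €554,254.40):
Base rate for G-367 is 13.5%.
Additional duty on G-367 from Merania: +41.4%. Applied ad valorem rate: 13.5% + 41.4% = 54.9%.
Duty = €554,254.40 × 54.9% = €304,285.67.
Line 2 (U-144, Ulia, 2,378 kg, €157,899.20):
Base rate for U-144 is 20% + €0.68/kg.
Origin Ulia qualifies under the Erieth–Ulia agreement and U-144 is covered: preferential rate 17% applies instead.
The additional-duty order on U-144 targets Merania, not Ulia; it does not apply.
Duty = €157,899.20 × 17% = €26,842.86.
Total = €304,285.67 + €26,842.86 = €331,128.53.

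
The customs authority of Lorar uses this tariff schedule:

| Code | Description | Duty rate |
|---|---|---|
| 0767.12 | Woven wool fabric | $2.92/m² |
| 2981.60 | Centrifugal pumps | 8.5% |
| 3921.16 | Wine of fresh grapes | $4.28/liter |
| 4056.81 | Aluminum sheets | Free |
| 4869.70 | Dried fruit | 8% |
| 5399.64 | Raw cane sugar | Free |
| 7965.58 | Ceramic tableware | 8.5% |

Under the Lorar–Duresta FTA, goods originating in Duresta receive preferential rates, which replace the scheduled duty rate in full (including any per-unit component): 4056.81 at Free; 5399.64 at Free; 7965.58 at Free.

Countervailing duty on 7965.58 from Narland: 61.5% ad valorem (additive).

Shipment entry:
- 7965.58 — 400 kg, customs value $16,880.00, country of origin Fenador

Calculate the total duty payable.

Line 1 (7965.58, Fenador, 400 kg, $16,880.00):
Base rate for 7965.58 is 8.5%.
7965.58 has an FTA preferential rate, but origin Fenador is not Duresta; base rate stands.
The additional-duty order on 7965.58 targets Narland, not Fenador; it does not apply.
Duty = $16,880.00 × 8.5% = $1,434.80.

$1,434.80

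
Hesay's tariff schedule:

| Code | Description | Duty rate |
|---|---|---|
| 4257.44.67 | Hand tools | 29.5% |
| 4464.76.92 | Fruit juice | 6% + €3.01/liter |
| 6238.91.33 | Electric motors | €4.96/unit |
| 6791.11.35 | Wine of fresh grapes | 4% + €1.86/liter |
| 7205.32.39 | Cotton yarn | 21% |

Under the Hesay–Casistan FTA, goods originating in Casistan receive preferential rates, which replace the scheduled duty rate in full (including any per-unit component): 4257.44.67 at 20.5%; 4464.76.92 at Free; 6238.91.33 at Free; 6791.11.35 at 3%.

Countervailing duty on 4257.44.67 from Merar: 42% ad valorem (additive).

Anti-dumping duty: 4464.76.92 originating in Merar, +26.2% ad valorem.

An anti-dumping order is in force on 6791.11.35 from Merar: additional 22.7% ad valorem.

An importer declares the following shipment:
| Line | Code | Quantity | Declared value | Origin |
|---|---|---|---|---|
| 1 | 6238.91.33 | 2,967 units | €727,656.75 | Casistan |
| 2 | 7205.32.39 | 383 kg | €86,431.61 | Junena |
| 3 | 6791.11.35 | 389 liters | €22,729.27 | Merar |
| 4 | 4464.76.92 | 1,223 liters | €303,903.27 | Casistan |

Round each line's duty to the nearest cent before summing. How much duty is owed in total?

€24,942.90

Line 1 (6238.91.33, Casistan, 2,967 units, €727,656.75):
Base rate for 6238.91.33 is €4.96/unit.
Origin Casistan qualifies under the Hesay–Casistan agreement and 6238.91.33 is covered: preferential rate Free applies instead.
Duty = €727,656.75 × 0% = €0.00.
Line 2 (7205.32.39, Junena, 383 kg, €86,431.61):
Base rate for 7205.32.39 is 21%.
Duty = €86,431.61 × 21% = €18,150.64.
Line 3 (6791.11.35, Merar, 389 liters, €22,729.27):
Base rate for 6791.11.35 is 4% + €1.86/liter.
6791.11.35 has an FTA preferential rate, but origin Merar is not Casistan; base rate stands.
Additional duty on 6791.11.35 from Merar: +22.7%. Applied ad valorem rate: 4% + 22.7% = 26.7%.
Duty = €22,729.27 × 26.7% + 389 × €1.86 = €6,792.26.
Line 4 (4464.76.92, Casistan, 1,223 liters, €303,903.27):
Base rate for 4464.76.92 is 6% + €3.01/liter.
Origin Casistan qualifies under the Hesay–Casistan agreement and 4464.76.92 is covered: preferential rate Free applies instead.
The additional-duty order on 4464.76.92 targets Merar, not Casistan; it does not apply.
Duty = €303,903.27 × 0% = €0.00.
Total = €0.00 + €18,150.64 + €6,792.26 + €0.00 = €24,942.90.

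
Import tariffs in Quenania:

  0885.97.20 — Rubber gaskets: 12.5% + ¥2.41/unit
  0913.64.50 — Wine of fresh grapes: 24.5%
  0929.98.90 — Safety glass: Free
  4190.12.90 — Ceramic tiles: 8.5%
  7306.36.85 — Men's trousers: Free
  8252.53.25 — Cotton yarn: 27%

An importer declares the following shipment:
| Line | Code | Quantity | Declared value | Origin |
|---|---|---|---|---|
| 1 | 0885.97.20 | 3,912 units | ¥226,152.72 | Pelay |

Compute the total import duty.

Line 1 (0885.97.20, Pelay, 3,912 units, ¥226,152.72):
Base rate for 0885.97.20 is 12.5% + ¥2.41/unit.
Duty = ¥226,152.72 × 12.5% + 3,912 × ¥2.41 = ¥37,697.01.

¥37,697.01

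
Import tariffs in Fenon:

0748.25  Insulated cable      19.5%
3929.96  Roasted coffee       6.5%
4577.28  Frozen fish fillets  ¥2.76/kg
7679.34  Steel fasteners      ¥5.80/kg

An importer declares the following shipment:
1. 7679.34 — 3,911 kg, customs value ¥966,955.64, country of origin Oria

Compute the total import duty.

Line 1 (7679.34, Oria, 3,911 kg, ¥966,955.64):
Base rate for 7679.34 is ¥5.80/kg.
Duty = 3,911 × ¥5.80 = ¥22,683.80.

¥22,683.80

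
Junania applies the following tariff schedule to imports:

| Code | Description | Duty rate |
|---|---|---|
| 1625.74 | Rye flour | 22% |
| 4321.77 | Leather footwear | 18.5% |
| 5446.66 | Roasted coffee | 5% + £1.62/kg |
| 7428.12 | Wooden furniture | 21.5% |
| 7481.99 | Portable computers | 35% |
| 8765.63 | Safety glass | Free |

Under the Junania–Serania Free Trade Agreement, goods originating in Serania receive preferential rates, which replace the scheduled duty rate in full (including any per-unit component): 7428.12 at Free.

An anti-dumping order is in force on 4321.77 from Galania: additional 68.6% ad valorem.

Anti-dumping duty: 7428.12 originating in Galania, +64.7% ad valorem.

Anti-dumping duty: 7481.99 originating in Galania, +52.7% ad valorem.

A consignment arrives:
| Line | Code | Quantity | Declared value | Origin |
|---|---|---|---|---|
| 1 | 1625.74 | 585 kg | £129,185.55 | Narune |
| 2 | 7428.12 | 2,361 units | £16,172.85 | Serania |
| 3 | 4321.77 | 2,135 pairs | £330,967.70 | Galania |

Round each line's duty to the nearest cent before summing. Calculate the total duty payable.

£316,693.69

Line 1 (1625.74, Narune, 585 kg, £129,185.55):
Base rate for 1625.74 is 22%.
Duty = £129,185.55 × 22% = £28,420.82.
Line 2 (7428.12, Serania, 2,361 units, £16,172.85):
Base rate for 7428.12 is 21.5%.
Origin Serania qualifies under the Junania–Serania agreement and 7428.12 is covered: preferential rate Free applies instead.
The additional-duty order on 7428.12 targets Galania, not Serania; it does not apply.
Duty = £16,172.85 × 0% = £0.00.
Line 3 (4321.77, Galania, 2,135 pairs, £330,967.70):
Base rate for 4321.77 is 18.5%.
Additional duty on 4321.77 from Galania: +68.6%. Applied ad valorem rate: 18.5% + 68.6% = 87.1%.
Duty = £330,967.70 × 87.1% = £288,272.87.
Total = £28,420.82 + £0.00 + £288,272.87 = £316,693.69.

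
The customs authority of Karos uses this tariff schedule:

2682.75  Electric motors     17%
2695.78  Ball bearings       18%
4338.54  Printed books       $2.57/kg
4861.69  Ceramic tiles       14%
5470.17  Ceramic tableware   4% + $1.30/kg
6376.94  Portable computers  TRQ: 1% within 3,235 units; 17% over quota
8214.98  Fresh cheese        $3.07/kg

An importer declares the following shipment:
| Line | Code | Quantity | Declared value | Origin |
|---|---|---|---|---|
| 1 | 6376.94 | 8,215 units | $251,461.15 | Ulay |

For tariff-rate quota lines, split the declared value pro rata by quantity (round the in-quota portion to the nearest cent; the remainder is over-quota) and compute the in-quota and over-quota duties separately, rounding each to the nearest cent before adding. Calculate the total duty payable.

$26,904.66

Line 1 (6376.94, Ulay, 8,215 units, $251,461.15):
Code 6376.94 is under a tariff-rate quota (threshold 3,235 units). In-quota: 3,235 units at 1%; over-quota: 4,980 units at 17%.
Pro-rata value split: in-quota = $251,461.15 × 3,235/8,215 = $99,023.35; over-quota = $251,461.15 − $99,023.35 = $152,437.80.
In-quota duty = $99,023.35 × 1% = $990.23. Over-quota duty = $152,437.80 × 17% = $25,914.43.
Line duty = $990.23 + $25,914.43 = $26,904.66.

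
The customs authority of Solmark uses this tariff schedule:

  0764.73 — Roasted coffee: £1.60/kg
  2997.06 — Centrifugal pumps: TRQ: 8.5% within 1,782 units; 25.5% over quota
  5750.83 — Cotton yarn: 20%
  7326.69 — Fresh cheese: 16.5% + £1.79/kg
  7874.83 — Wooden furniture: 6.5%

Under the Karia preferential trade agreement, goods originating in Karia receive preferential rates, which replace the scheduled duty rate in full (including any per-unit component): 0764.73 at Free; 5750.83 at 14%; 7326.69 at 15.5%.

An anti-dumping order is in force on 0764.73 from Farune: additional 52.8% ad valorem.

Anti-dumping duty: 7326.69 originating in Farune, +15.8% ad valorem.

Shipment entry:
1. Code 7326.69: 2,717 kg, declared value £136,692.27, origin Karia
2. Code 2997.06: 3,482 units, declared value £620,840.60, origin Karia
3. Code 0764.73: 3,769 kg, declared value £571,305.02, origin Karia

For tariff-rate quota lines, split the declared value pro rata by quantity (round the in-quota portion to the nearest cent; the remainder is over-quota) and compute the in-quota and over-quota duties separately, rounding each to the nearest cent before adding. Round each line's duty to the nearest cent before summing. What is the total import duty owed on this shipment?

£125,487.45

Line 1 (7326.69, Karia, 2,717 kg, £136,692.27):
Base rate for 7326.69 is 16.5% + £1.79/kg.
Origin Karia qualifies under the Solmark–Karia agreement and 7326.69 is covered: preferential rate 15.5% applies instead.
The additional-duty order on 7326.69 targets Farune, not Karia; it does not apply.
Duty = £136,692.27 × 15.5% = £21,187.30.
Line 2 (2997.06, Karia, 3,482 units, £620,840.60):
Code 2997.06 is under a tariff-rate quota (threshold 1,782 units). In-quota: 1,782 units at 8.5%; over-quota: 1,700 units at 25.5%.
Pro-rata value split: in-quota = £620,840.60 × 1,782/3,482 = £317,730.60; over-quota = £620,840.60 − £317,730.60 = £303,110.00.
In-quota duty = £317,730.60 × 8.5% = £27,007.10. Over-quota duty = £303,110.00 × 25.5% = £77,293.05.
Line duty = £27,007.10 + £77,293.05 = £104,300.15.
Line 3 (0764.73, Karia, 3,769 kg, £571,305.02):
Base rate for 0764.73 is £1.60/kg.
Origin Karia qualifies under the Solmark–Karia agreement and 0764.73 is covered: preferential rate Free applies instead.
The additional-duty order on 0764.73 targets Farune, not Karia; it does not apply.
Duty = £571,305.02 × 0% = £0.00.
Total = £21,187.30 + £104,300.15 + £0.00 = £125,487.45.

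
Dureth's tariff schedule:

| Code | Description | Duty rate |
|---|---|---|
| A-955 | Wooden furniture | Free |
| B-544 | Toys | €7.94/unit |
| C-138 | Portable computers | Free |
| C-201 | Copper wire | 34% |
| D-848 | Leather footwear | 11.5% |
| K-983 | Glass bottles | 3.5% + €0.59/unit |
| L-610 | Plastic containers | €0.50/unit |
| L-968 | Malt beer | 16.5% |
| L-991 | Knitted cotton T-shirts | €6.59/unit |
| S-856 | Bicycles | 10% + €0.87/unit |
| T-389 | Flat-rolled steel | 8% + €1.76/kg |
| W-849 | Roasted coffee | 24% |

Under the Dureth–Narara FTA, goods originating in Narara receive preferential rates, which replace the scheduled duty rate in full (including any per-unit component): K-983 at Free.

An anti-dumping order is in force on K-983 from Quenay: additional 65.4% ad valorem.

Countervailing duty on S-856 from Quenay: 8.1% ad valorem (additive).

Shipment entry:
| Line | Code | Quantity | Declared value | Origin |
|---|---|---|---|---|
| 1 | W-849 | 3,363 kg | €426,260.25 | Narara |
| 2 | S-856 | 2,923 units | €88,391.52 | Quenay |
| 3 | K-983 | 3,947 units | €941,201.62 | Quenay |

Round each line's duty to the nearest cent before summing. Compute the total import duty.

€771,660.99

Line 1 (W-849, Narara, 3,363 kg, €426,260.25):
Base rate for W-849 is 24%.
Origin Narara is the FTA partner but W-849 is not on the preference list; base rate stands.
Duty = €426,260.25 × 24% = €102,302.46.
Line 2 (S-856, Quenay, 2,923 units, €88,391.52):
Base rate for S-856 is 10% + €0.87/unit.
Additional duty on S-856 from Quenay: +8.1%. Applied ad valorem rate: 10% + 8.1% = 18.1%.
Duty = €88,391.52 × 18.1% + 2,923 × €0.87 = €18,541.88.
Line 3 (K-983, Quenay, 3,947 units, €941,201.62):
Base rate for K-983 is 3.5% + €0.59/unit.
K-983 has an FTA preferential rate, but origin Quenay is not Narara; base rate stands.
Additional duty on K-983 from Quenay: +65.4%. Applied ad valorem rate: 3.5% + 65.4% = 68.9%.
Duty = €941,201.62 × 68.9% + 3,947 × €0.59 = €650,816.65.
Total = €102,302.46 + €18,541.88 + €650,816.65 = €771,660.99.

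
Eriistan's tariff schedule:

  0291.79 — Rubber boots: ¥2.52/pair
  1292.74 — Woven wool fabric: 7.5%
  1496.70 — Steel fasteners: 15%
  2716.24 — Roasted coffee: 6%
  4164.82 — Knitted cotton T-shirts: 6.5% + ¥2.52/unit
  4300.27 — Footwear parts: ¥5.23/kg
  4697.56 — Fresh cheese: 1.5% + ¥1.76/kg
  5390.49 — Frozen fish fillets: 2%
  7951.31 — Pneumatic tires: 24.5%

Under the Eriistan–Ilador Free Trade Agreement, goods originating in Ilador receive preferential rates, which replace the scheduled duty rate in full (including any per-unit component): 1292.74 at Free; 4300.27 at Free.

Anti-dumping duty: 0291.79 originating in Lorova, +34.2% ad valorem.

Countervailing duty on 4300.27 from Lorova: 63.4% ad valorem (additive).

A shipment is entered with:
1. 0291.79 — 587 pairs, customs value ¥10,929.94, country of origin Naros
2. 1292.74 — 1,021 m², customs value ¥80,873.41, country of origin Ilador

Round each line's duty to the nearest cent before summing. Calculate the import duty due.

Line 1 (0291.79, Naros, 587 pairs, ¥10,929.94):
Base rate for 0291.79 is ¥2.52/pair.
The additional-duty order on 0291.79 targets Lorova, not Naros; it does not apply.
Duty = 587 × ¥2.52 = ¥1,479.24.
Line 2 (1292.74, Ilador, 1,021 m², ¥80,873.41):
Base rate for 1292.74 is 7.5%.
Origin Ilador qualifies under the Eriistan–Ilador agreement and 1292.74 is covered: preferential rate Free applies instead.
Duty = ¥80,873.41 × 0% = ¥0.00.
Total = ¥1,479.24 + ¥0.00 = ¥1,479.24.

¥1,479.24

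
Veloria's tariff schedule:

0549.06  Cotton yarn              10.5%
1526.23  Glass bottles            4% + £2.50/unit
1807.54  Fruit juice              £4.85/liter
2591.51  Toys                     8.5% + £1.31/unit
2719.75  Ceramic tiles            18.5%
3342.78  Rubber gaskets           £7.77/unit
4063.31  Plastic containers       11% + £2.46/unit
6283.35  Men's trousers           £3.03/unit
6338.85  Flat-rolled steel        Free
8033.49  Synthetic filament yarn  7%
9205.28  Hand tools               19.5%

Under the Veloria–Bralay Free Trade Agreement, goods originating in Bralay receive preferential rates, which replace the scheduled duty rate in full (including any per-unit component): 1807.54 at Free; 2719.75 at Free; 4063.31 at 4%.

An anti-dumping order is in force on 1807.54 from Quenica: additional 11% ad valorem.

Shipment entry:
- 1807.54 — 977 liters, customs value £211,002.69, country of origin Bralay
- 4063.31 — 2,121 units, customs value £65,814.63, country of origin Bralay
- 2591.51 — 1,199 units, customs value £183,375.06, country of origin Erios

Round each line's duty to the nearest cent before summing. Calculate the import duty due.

Line 1 (1807.54, Bralay, 977 liters, £211,002.69):
Base rate for 1807.54 is £4.85/liter.
Origin Bralay qualifies under the Veloria–Bralay agreement and 1807.54 is covered: preferential rate Free applies instead.
The additional-duty order on 1807.54 targets Quenica, not Bralay; it does not apply.
Duty = £211,002.69 × 0% = £0.00.
Line 2 (4063.31, Bralay, 2,121 units, £65,814.63):
Base rate for 4063.31 is 11% + £2.46/unit.
Origin Bralay qualifies under the Veloria–Bralay agreement and 4063.31 is covered: preferential rate 4% applies instead.
Duty = £65,814.63 × 4% = £2,632.59.
Line 3 (2591.51, Erios, 1,199 units, £183,375.06):
Base rate for 2591.51 is 8.5% + £1.31/unit.
Duty = £183,375.06 × 8.5% + 1,199 × £1.31 = £17,157.57.
Total = £0.00 + £2,632.59 + £17,157.57 = £19,790.16.

£19,790.16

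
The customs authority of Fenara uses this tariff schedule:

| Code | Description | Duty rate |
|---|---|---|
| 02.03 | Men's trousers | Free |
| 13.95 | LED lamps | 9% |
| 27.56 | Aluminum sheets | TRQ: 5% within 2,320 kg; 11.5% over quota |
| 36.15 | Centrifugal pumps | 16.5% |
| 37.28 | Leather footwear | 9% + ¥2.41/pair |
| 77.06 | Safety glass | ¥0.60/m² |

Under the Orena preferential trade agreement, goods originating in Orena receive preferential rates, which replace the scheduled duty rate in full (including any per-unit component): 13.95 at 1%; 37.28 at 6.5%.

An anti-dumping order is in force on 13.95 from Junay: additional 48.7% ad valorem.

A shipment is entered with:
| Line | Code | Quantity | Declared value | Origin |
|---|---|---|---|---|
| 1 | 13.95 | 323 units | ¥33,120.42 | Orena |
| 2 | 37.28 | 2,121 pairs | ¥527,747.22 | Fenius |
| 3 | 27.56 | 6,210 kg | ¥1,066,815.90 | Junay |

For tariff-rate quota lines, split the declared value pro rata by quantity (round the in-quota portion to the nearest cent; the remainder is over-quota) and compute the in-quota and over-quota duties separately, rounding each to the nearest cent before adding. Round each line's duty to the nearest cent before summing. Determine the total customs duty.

Line 1 (13.95, Orena, 323 units, ¥33,120.42):
Base rate for 13.95 is 9%.
Origin Orena qualifies under the Fenara–Orena agreement and 13.95 is covered: preferential rate 1% applies instead.
The additional-duty order on 13.95 targets Junay, not Orena; it does not apply.
Duty = ¥33,120.42 × 1% = ¥331.20.
Line 2 (37.28, Fenius, 2,121 pairs, ¥527,747.22):
Base rate for 37.28 is 9% + ¥2.41/pair.
37.28 has an FTA preferential rate, but origin Fenius is not Orena; base rate stands.
Duty = ¥527,747.22 × 9% + 2,121 × ¥2.41 = ¥52,608.86.
Line 3 (27.56, Junay, 6,210 kg, ¥1,066,815.90):
Code 27.56 is under a tariff-rate quota (threshold 2,320 kg). In-quota: 2,320 kg at 5%; over-quota: 3,890 kg at 11.5%.
Pro-rata value split: in-quota = ¥1,066,815.90 × 2,320/6,210 = ¥398,552.80; over-quota = ¥1,066,815.90 − ¥398,552.80 = ¥668,263.10.
In-quota duty = ¥398,552.80 × 5% = ¥19,927.64. Over-quota duty = ¥668,263.10 × 11.5% = ¥76,850.26.
Line duty = ¥19,927.64 + ¥76,850.26 = ¥96,777.90.
Total = ¥331.20 + ¥52,608.86 + ¥96,777.90 = ¥149,717.96.

¥149,717.96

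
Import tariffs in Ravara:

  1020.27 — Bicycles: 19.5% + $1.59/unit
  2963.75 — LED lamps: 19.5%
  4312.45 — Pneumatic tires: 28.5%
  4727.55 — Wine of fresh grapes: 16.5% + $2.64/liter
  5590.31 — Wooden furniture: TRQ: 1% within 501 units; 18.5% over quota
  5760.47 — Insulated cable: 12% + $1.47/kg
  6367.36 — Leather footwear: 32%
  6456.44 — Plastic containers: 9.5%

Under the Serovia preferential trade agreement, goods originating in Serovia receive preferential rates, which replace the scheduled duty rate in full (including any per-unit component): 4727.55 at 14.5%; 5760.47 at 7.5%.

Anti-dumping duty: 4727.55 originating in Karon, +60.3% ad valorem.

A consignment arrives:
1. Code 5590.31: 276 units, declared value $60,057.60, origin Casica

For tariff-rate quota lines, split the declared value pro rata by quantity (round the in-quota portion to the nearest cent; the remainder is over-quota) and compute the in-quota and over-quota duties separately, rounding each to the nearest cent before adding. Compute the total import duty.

$600.58

Line 1 (5590.31, Casica, 276 units, $60,057.60):
Code 5590.31 is under a tariff-rate quota (threshold 501 units). Quantity 276 units is within the quota, so the in-quota rate 1% applies to the full value.
Duty = $60,057.60 × 1% = $600.58.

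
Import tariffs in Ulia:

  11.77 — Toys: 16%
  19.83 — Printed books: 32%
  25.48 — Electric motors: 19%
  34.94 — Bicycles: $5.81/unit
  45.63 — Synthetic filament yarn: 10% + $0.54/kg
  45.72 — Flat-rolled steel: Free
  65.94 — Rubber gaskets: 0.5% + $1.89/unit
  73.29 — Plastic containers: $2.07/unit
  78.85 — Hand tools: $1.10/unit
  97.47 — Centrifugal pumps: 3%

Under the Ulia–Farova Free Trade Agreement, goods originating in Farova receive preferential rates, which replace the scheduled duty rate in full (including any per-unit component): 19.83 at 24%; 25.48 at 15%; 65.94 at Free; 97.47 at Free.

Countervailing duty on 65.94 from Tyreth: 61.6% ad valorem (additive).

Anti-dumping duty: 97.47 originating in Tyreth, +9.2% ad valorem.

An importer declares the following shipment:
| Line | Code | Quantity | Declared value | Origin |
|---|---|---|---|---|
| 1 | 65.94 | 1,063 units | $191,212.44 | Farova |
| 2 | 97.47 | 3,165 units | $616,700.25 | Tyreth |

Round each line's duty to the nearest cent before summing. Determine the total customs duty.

Line 1 (65.94, Farova, 1,063 units, $191,212.44):
Base rate for 65.94 is 0.5% + $1.89/unit.
Origin Farova qualifies under the Ulia–Farova agreement and 65.94 is covered: preferential rate Free applies instead.
The additional-duty order on 65.94 targets Tyreth, not Farova; it does not apply.
Duty = $191,212.44 × 0% = $0.00.
Line 2 (97.47, Tyreth, 3,165 units, $616,700.25):
Base rate for 97.47 is 3%.
97.47 has an FTA preferential rate, but origin Tyreth is not Farova; base rate stands.
Additional duty on 97.47 from Tyreth: +9.2%. Applied ad valorem rate: 3% + 9.2% = 12.2%.
Duty = $616,700.25 × 12.2% = $75,237.43.
Total = $0.00 + $75,237.43 = $75,237.43.

$75,237.43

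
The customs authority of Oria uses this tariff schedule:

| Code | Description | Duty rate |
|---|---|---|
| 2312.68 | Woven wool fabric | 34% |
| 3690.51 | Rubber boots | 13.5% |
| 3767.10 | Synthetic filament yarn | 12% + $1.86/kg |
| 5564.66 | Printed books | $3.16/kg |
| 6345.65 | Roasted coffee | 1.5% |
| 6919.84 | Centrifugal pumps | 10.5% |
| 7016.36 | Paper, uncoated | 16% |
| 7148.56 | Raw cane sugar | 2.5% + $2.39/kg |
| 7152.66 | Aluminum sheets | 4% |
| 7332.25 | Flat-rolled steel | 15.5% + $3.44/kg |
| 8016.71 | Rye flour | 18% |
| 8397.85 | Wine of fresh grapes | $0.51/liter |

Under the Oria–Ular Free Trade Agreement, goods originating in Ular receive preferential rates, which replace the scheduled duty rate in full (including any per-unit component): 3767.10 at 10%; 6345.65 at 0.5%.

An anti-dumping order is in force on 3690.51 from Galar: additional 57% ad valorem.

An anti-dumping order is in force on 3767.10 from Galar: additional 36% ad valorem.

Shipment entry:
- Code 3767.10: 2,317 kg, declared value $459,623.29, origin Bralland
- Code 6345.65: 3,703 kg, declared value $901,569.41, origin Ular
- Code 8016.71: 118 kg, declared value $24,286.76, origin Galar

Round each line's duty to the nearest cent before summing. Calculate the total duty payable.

Line 1 (3767.10, Bralland, 2,317 kg, $459,623.29):
Base rate for 3767.10 is 12% + $1.86/kg.
3767.10 has an FTA preferential rate, but origin Bralland is not Ular; base rate stands.
The additional-duty order on 3767.10 targets Galar, not Bralland; it does not apply.
Duty = $459,623.29 × 12% + 2,317 × $1.86 = $59,464.41.
Line 2 (6345.65, Ular, 3,703 kg, $901,569.41):
Base rate for 6345.65 is 1.5%.
Origin Ular qualifies under the Oria–Ular agreement and 6345.65 is covered: preferential rate 0.5% applies instead.
Duty = $901,569.41 × 0.5% = $4,507.85.
Line 3 (8016.71, Galar, 118 kg, $24,286.76):
Base rate for 8016.71 is 18%.
Duty = $24,286.76 × 18% = $4,371.62.
Total = $59,464.41 + $4,507.85 + $4,371.62 = $68,343.88.

$68,343.88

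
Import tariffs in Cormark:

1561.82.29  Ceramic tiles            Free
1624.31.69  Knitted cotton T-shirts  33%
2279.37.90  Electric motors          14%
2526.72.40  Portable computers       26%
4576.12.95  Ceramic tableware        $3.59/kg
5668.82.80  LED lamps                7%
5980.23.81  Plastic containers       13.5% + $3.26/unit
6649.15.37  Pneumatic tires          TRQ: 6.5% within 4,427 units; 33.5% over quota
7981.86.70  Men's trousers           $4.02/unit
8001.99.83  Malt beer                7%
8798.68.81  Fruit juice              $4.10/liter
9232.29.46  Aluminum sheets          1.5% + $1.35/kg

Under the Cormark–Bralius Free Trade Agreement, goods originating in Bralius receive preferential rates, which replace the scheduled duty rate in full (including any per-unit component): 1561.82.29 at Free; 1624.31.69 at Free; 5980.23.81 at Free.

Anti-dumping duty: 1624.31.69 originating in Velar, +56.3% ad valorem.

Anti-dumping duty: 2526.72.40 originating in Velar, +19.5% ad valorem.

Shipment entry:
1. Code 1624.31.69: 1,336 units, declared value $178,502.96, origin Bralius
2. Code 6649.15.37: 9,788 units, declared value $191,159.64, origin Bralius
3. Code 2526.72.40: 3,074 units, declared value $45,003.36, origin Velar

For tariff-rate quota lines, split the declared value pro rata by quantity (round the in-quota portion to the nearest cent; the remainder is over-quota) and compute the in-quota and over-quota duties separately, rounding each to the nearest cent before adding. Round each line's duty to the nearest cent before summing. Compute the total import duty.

Line 1 (1624.31.69, Bralius, 1,336 units, $178,502.96):
Base rate for 1624.31.69 is 33%.
Origin Bralius qualifies under the Cormark–Bralius agreement and 1624.31.69 is covered: preferential rate Free applies instead.
The additional-duty order on 1624.31.69 targets Velar, not Bralius; it does not apply.
Duty = $178,502.96 × 0% = $0.00.
Line 2 (6649.15.37, Bralius, 9,788 units, $191,159.64):
Code 6649.15.37 is under a tariff-rate quota (threshold 4,427 units). In-quota: 4,427 units at 6.5%; over-quota: 5,361 units at 33.5%.
Pro-rata value split: in-quota = $191,159.64 × 4,427/9,788 = $86,459.31; over-quota = $191,159.64 − $86,459.31 = $104,700.33.
In-quota duty = $86,459.31 × 6.5% = $5,619.86. Over-quota duty = $104,700.33 × 33.5% = $35,074.61.
Line duty = $5,619.86 + $35,074.61 = $40,694.47.
Line 3 (2526.72.40, Velar, 3,074 units, $45,003.36):
Base rate for 2526.72.40 is 26%.
Additional duty on 2526.72.40 from Velar: +19.5%. Applied ad valorem rate: 26% + 19.5% = 45.5%.
Duty = $45,003.36 × 45.5% = $20,476.53.
Total = $0.00 + $40,694.47 + $20,476.53 = $61,171.00.

$61,171.00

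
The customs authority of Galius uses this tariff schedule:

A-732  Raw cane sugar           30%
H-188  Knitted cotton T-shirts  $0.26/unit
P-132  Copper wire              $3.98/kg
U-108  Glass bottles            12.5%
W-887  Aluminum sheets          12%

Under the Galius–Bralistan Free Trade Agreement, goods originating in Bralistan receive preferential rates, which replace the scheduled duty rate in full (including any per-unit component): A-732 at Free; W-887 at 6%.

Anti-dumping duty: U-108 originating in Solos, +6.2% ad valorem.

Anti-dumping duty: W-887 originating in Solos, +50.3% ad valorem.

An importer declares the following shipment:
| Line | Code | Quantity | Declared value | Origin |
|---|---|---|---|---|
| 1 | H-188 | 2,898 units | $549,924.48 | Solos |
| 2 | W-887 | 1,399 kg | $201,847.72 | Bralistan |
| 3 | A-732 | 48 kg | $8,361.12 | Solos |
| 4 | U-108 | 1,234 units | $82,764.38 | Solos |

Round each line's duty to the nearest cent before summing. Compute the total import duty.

$30,849.62

Line 1 (H-188, Solos, 2,898 units, $549,924.48):
Base rate for H-188 is $0.26/unit.
Duty = 2,898 × $0.26 = $753.48.
Line 2 (W-887, Bralistan, 1,399 kg, $201,847.72):
Base rate for W-887 is 12%.
Origin Bralistan qualifies under the Galius–Bralistan agreement and W-887 is covered: preferential rate 6% applies instead.
The additional-duty order on W-887 targets Solos, not Bralistan; it does not apply.
Duty = $201,847.72 × 6% = $12,110.86.
Line 3 (A-732, Solos, 48 kg, $8,361.12):
Base rate for A-732 is 30%.
A-732 has an FTA preferential rate, but origin Solos is not Bralistan; base rate stands.
Duty = $8,361.12 × 30% = $2,508.34.
Line 4 (U-108, Solos, 1,234 units, $82,764.38):
Base rate for U-108 is 12.5%.
Additional duty on U-108 from Solos: +6.2%. Applied ad valorem rate: 12.5% + 6.2% = 18.7%.
Duty = $82,764.38 × 18.7% = $15,476.94.
Total = $753.48 + $12,110.86 + $2,508.34 + $15,476.94 = $30,849.62.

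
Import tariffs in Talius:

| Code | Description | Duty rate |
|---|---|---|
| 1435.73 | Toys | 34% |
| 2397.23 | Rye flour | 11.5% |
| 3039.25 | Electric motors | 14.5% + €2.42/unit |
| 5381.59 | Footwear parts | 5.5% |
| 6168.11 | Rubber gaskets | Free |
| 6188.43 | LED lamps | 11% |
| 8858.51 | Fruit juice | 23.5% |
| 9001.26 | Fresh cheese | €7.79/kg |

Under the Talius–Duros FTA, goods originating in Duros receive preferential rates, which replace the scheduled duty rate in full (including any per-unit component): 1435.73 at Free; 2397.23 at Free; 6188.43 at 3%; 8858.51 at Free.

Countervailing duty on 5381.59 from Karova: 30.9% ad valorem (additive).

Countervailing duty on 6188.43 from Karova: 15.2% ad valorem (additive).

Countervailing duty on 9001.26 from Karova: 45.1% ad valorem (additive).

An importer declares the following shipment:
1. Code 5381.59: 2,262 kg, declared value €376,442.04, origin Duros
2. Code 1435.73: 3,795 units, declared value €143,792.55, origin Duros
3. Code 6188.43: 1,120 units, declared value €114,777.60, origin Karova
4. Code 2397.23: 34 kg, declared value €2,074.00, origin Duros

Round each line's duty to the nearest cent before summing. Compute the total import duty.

Line 1 (5381.59, Duros, 2,262 kg, €376,442.04):
Base rate for 5381.59 is 5.5%.
Origin Duros is the FTA partner but 5381.59 is not on the preference list; base rate stands.
The additional-duty order on 5381.59 targets Karova, not Duros; it does not apply.
Duty = €376,442.04 × 5.5% = €20,704.31.
Line 2 (1435.73, Duros, 3,795 units, €143,792.55):
Base rate for 1435.73 is 34%.
Origin Duros qualifies under the Talius–Duros agreement and 1435.73 is covered: preferential rate Free applies instead.
Duty = €143,792.55 × 0% = €0.00.
Line 3 (6188.43, Karova, 1,120 units, €114,777.60):
Base rate for 6188.43 is 11%.
6188.43 has an FTA preferential rate, but origin Karova is not Duros; base rate stands.
Additional duty on 6188.43 from Karova: +15.2%. Applied ad valorem rate: 11% + 15.2% = 26.2%.
Duty = €114,777.60 × 26.2% = €30,071.73.
Line 4 (2397.23, Duros, 34 kg, €2,074.00):
Base rate for 2397.23 is 11.5%.
Origin Duros qualifies under the Talius–Duros agreement and 2397.23 is covered: preferential rate Free applies instead.
Duty = €2,074.00 × 0% = €0.00.
Total = €20,704.31 + €0.00 + €30,071.73 + €0.00 = €50,776.04.

€50,776.04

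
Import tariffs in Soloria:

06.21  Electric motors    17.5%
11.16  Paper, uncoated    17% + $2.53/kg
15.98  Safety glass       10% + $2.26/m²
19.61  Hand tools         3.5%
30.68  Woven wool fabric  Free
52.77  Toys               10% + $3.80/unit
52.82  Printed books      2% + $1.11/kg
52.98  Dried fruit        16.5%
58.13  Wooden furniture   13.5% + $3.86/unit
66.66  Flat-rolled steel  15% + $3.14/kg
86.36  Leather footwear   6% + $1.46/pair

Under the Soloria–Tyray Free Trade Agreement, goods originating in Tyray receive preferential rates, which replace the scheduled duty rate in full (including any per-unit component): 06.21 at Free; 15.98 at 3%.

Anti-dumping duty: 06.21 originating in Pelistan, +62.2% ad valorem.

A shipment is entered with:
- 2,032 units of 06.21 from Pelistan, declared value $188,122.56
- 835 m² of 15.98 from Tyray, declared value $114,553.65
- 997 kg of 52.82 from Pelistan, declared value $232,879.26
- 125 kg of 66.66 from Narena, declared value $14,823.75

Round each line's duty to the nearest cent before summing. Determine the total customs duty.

Line 1 (06.21, Pelistan, 2,032 units, $188,122.56):
Base rate for 06.21 is 17.5%.
06.21 has an FTA preferential rate, but origin Pelistan is not Tyray; base rate stands.
Additional duty on 06.21 from Pelistan: +62.2%. Applied ad valorem rate: 17.5% + 62.2% = 79.7%.
Duty = $188,122.56 × 79.7% = $149,933.68.
Line 2 (15.98, Tyray, 835 m², $114,553.65):
Base rate for 15.98 is 10% + $2.26/m².
Origin Tyray qualifies under the Soloria–Tyray agreement and 15.98 is covered: preferential rate 3% applies instead.
Duty = $114,553.65 × 3% = $3,436.61.
Line 3 (52.82, Pelistan, 997 kg, $232,879.26):
Base rate for 52.82 is 2% + $1.11/kg.
Duty = $232,879.26 × 2% + 997 × $1.11 = $5,764.26.
Line 4 (66.66, Narena, 125 kg, $14,823.75):
Base rate for 66.66 is 15% + $3.14/kg.
Duty = $14,823.75 × 15% + 125 × $3.14 = $2,616.06.
Total = $149,933.68 + $3,436.61 + $5,764.26 + $2,616.06 = $161,750.61.

$161,750.61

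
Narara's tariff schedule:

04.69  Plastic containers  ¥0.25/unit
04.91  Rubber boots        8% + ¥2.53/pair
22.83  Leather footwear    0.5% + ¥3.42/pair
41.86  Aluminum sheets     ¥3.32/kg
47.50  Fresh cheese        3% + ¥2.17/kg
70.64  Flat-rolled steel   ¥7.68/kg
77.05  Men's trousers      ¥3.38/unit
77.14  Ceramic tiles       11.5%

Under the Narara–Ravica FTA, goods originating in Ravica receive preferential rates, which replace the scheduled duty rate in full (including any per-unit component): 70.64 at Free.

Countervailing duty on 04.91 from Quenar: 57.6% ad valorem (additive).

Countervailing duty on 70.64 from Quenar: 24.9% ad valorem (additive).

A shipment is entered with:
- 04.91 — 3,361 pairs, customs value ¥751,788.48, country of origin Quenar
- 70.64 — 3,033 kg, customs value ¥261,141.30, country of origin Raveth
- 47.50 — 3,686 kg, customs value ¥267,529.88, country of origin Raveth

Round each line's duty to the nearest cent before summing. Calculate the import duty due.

Line 1 (04.91, Quenar, 3,361 pairs, ¥751,788.48):
Base rate for 04.91 is 8% + ¥2.53/pair.
Additional duty on 04.91 from Quenar: +57.6%. Applied ad valorem rate: 8% + 57.6% = 65.6%.
Duty = ¥751,788.48 × 65.6% + 3,361 × ¥2.53 = ¥501,676.57.
Line 2 (70.64, Raveth, 3,033 kg, ¥261,141.30):
Base rate for 70.64 is ¥7.68/kg.
70.64 has an FTA preferential rate, but origin Raveth is not Ravica; base rate stands.
The additional-duty order on 70.64 targets Quenar, not Raveth; it does not apply.
Duty = 3,033 × ¥7.68 = ¥23,293.44.
Line 3 (47.50, Raveth, 3,686 kg, ¥267,529.88):
Base rate for 47.50 is 3% + ¥2.17/kg.
Duty = ¥267,529.88 × 3% + 3,686 × ¥2.17 = ¥16,024.52.
Total = ¥501,676.57 + ¥23,293.44 + ¥16,024.52 = ¥540,994.53.

¥540,994.53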